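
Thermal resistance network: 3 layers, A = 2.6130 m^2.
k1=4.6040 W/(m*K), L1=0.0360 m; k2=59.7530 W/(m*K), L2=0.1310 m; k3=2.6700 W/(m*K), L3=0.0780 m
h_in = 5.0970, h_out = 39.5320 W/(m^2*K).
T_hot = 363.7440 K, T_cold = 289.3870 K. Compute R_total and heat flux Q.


R_conv_in = 1/(5.0970*2.6130) = 0.0751
R_1 = 0.0360/(4.6040*2.6130) = 0.0030
R_2 = 0.1310/(59.7530*2.6130) = 0.0008
R_3 = 0.0780/(2.6700*2.6130) = 0.0112
R_conv_out = 1/(39.5320*2.6130) = 0.0097
R_total = 0.0998 K/W
Q = 74.3570 / 0.0998 = 745.2386 W

R_total = 0.0998 K/W, Q = 745.2386 W


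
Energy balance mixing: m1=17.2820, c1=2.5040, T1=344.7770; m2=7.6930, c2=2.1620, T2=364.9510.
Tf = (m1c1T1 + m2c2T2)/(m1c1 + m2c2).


num = 20989.8861
den = 59.9064
Tf = 350.3781 K

350.3781 K


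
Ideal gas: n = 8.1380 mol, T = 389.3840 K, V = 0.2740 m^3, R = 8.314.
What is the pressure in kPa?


P = nRT/V = 8.1380 * 8.314 * 389.3840 / 0.2740
= 26345.4613 / 0.2740 = 96151.3187 Pa = 96.1513 kPa

96.1513 kPa


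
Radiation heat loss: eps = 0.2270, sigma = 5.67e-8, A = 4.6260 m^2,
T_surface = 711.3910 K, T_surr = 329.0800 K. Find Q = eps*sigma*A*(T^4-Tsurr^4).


T^4 = 2.5611e+11
Tsurr^4 = 1.1728e+10
Q = 0.2270 * 5.67e-8 * 4.6260 * 2.4439e+11 = 14550.9680 W

14550.9680 W


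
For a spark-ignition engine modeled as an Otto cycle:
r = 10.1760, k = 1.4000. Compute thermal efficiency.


r^(k-1) = 2.5295
eta = 1 - 1/2.5295 = 0.6047 = 60.4661%

60.4661%


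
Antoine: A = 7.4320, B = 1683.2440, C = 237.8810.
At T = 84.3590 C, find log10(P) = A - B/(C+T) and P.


C+T = 322.2400
B/(C+T) = 5.2236
log10(P) = 7.4320 - 5.2236 = 2.2084
P = 10^2.2084 = 161.5948 mmHg

161.5948 mmHg


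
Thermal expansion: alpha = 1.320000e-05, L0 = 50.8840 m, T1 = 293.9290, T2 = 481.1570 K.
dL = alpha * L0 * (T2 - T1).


dT = 187.2280 K
dL = 1.320000e-05 * 50.8840 * 187.2280 = 0.125755 m
L_final = 51.009755 m

dL = 0.125755 m


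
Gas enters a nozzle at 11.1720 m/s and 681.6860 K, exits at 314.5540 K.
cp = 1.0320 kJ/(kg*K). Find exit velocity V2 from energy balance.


dT = 367.1320 K
2*cp*1000*dT = 757760.4480
V1^2 = 124.8136
V2 = sqrt(757885.2616) = 870.5661 m/s

870.5661 m/s


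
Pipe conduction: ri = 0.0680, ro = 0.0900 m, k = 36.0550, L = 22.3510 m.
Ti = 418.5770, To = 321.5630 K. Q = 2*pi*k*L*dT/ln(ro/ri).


dT = 97.0140 K
ln(ro/ri) = 0.2803
Q = 2*pi*36.0550*22.3510*97.0140 / 0.2803 = 1752470.0143 W

1752470.0143 W


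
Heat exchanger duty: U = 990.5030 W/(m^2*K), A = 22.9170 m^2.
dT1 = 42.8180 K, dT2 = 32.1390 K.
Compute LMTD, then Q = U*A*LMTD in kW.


LMTD = 37.2235 K
Q = 990.5030 * 22.9170 * 37.2235 = 844950.4968 W = 844.9505 kW

844.9505 kW


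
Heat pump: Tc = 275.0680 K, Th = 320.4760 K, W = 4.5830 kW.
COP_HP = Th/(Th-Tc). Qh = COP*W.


COP = 320.4760 / 45.4080 = 7.0577
Qh = 7.0577 * 4.5830 = 32.3454 kW

COP = 7.0577, Qh = 32.3454 kW


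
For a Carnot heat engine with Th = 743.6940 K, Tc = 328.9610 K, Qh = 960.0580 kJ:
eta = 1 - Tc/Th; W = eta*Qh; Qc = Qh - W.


eta = 1 - 328.9610/743.6940 = 0.5577
W = 0.5577 * 960.0580 = 535.3919 kJ
Qc = 960.0580 - 535.3919 = 424.6661 kJ

eta = 55.7666%, W = 535.3919 kJ, Qc = 424.6661 kJ


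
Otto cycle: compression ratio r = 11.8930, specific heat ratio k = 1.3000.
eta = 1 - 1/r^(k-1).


r^(k-1) = 2.1018
eta = 1 - 1/2.1018 = 0.5242 = 52.4213%

52.4213%


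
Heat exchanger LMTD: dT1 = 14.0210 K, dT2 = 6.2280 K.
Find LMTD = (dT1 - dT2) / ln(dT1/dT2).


dT1/dT2 = 2.2513
ln(dT1/dT2) = 0.8115
LMTD = 7.7930 / 0.8115 = 9.6032 K

9.6032 K


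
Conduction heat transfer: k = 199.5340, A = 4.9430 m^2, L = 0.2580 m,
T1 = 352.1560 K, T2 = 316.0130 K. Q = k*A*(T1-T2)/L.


dT = 36.1430 K
Q = 199.5340 * 4.9430 * 36.1430 / 0.2580 = 138169.4443 W

138169.4443 W


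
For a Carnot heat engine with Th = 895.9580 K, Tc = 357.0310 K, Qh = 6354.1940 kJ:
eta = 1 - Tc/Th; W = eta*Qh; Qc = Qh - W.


eta = 1 - 357.0310/895.9580 = 0.6015
W = 0.6015 * 6354.1940 = 3822.1063 kJ
Qc = 6354.1940 - 3822.1063 = 2532.0877 kJ

eta = 60.1509%, W = 3822.1063 kJ, Qc = 2532.0877 kJ


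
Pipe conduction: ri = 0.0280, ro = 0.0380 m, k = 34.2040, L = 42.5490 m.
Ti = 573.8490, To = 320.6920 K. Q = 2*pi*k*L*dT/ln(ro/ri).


dT = 253.1570 K
ln(ro/ri) = 0.3054
Q = 2*pi*34.2040*42.5490*253.1570 / 0.3054 = 7580417.5353 W

7580417.5353 W


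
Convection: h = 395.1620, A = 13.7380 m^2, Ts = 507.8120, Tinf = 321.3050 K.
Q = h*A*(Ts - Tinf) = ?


dT = 186.5070 K
Q = 395.1620 * 13.7380 * 186.5070 = 1012497.1823 W

1012497.1823 W


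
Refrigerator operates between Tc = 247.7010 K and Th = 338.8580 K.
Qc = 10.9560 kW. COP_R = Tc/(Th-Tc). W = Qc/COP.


COP = 247.7010 / 91.1570 = 2.7173
W = 10.9560 / 2.7173 = 4.0319 kW

COP = 2.7173, W = 4.0319 kW


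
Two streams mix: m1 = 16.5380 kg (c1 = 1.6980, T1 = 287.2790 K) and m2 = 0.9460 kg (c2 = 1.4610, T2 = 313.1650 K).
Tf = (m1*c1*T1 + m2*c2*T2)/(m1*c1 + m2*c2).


num = 8500.0594
den = 29.4636
Tf = 288.4933 K

288.4933 K


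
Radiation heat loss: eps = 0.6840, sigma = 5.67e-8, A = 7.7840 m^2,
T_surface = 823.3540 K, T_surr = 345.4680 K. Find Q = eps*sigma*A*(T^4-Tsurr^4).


T^4 = 4.5956e+11
Tsurr^4 = 1.4244e+10
Q = 0.6840 * 5.67e-8 * 7.7840 * 4.4532e+11 = 134435.7023 W

134435.7023 W


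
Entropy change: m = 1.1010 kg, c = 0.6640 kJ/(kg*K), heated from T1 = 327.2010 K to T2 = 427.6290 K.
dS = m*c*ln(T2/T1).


T2/T1 = 1.3069
ln(T2/T1) = 0.2677
dS = 1.1010 * 0.6640 * 0.2677 = 0.1957 kJ/K

0.1957 kJ/K


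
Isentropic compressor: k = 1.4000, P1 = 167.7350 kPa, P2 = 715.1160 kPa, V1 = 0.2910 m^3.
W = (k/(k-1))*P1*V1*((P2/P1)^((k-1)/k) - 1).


(k-1)/k = 0.2857
(P2/P1)^exp = 1.5133
W = 3.5000 * 167.7350 * 0.2910 * (1.5133 - 1) = 87.6938 kJ

87.6938 kJ


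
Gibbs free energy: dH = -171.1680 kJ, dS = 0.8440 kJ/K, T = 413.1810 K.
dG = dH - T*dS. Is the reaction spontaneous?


T*dS = 413.1810 * 0.8440 = 348.7248 kJ
dG = -171.1680 - 348.7248 = -519.8928 kJ (spontaneous)

dG = -519.8928 kJ, spontaneous


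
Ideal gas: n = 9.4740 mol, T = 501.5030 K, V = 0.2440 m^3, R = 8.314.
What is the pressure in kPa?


P = nRT/V = 9.4740 * 8.314 * 501.5030 / 0.2440
= 39501.8046 / 0.2440 = 161892.6416 Pa = 161.8926 kPa

161.8926 kPa


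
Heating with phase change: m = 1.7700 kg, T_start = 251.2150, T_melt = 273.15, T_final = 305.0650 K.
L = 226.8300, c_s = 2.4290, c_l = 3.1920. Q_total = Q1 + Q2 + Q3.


Q1 (sensible, solid) = 1.7700 * 2.4290 * 21.9350 = 94.3058 kJ
Q2 (latent) = 1.7700 * 226.8300 = 401.4891 kJ
Q3 (sensible, liquid) = 1.7700 * 3.1920 * 31.9150 = 180.3146 kJ
Q_total = 676.1095 kJ

676.1095 kJ


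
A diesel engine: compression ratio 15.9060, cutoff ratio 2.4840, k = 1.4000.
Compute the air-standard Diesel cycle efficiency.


r^(k-1) = 3.0243
rc^k = 3.5745
eta = 0.5903 = 59.0266%

59.0266%


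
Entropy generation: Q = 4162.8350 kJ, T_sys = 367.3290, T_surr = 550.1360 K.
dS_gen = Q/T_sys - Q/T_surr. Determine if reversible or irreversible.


dS_sys = 4162.8350/367.3290 = 11.3327 kJ/K
dS_surr = -4162.8350/550.1360 = -7.5669 kJ/K
dS_gen = 11.3327 - 7.5669 = 3.7658 kJ/K (irreversible)

dS_gen = 3.7658 kJ/K, irreversible


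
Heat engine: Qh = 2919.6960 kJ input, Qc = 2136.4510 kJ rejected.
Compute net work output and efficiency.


W = 2919.6960 - 2136.4510 = 783.2450 kJ
eta = 783.2450 / 2919.6960 = 0.2683 = 26.8263%

W = 783.2450 kJ, eta = 26.8263%


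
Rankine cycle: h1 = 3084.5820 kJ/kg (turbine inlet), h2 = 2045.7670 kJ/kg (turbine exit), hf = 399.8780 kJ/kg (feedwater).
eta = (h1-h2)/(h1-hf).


W = 1038.8150 kJ/kg
Q_in = 2684.7040 kJ/kg
eta = 0.3869 = 38.6938%

eta = 38.6938%


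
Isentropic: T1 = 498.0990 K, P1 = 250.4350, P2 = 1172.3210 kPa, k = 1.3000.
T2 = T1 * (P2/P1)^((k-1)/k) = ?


(k-1)/k = 0.2308
(P2/P1)^exp = 1.4279
T2 = 498.0990 * 1.4279 = 711.2335 K

711.2335 K


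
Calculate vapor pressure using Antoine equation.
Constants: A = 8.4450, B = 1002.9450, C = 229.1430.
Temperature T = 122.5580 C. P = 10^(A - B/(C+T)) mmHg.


C+T = 351.7010
B/(C+T) = 2.8517
log10(P) = 8.4450 - 2.8517 = 5.5933
P = 10^5.5933 = 392014.4799 mmHg

392014.4799 mmHg


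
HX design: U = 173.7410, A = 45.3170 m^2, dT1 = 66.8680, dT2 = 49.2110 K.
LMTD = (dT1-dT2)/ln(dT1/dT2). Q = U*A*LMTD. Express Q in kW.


LMTD = 57.5891 K
Q = 173.7410 * 45.3170 * 57.5891 = 453422.9397 W = 453.4229 kW

453.4229 kW


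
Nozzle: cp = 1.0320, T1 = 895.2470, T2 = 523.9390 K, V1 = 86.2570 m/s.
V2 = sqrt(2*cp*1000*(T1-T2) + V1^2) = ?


dT = 371.3080 K
2*cp*1000*dT = 766379.7120
V1^2 = 7440.2700
V2 = sqrt(773819.9820) = 879.6704 m/s

879.6704 m/s


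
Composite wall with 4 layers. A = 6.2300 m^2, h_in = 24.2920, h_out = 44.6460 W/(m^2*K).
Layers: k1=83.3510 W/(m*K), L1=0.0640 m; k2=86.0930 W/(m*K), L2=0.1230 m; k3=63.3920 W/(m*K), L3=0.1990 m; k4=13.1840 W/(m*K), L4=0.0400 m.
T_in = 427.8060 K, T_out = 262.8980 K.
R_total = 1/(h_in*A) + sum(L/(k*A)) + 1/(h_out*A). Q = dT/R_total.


R_conv_in = 1/(24.2920*6.2300) = 0.0066
R_1 = 0.0640/(83.3510*6.2300) = 0.0001
R_2 = 0.1230/(86.0930*6.2300) = 0.0002
R_3 = 0.1990/(63.3920*6.2300) = 0.0005
R_4 = 0.0400/(13.1840*6.2300) = 0.0005
R_conv_out = 1/(44.6460*6.2300) = 0.0036
R_total = 0.0115 K/W
Q = 164.9080 / 0.0115 = 14282.2264 W

R_total = 0.0115 K/W, Q = 14282.2264 W


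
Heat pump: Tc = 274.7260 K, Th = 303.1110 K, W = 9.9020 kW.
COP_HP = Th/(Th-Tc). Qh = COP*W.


COP = 303.1110 / 28.3850 = 10.6786
Qh = 10.6786 * 9.9020 = 105.7391 kW

COP = 10.6786, Qh = 105.7391 kW


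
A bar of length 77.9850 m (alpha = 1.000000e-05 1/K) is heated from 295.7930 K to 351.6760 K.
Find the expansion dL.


dT = 55.8830 K
dL = 1.000000e-05 * 77.9850 * 55.8830 = 0.043580 m
L_final = 78.028580 m

dL = 0.043580 m


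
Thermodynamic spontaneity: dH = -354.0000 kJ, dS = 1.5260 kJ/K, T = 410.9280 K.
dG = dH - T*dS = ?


T*dS = 410.9280 * 1.5260 = 627.0761 kJ
dG = -354.0000 - 627.0761 = -981.0761 kJ (spontaneous)

dG = -981.0761 kJ, spontaneous


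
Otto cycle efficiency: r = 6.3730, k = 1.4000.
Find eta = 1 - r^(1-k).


r^(k-1) = 2.0977
eta = 1 - 1/2.0977 = 0.5233 = 52.3281%

52.3281%


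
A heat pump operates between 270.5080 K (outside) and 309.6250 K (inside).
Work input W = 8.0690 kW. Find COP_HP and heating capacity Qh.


COP = 309.6250 / 39.1170 = 7.9154
Qh = 7.9154 * 8.0690 = 63.8690 kW

COP = 7.9154, Qh = 63.8690 kW


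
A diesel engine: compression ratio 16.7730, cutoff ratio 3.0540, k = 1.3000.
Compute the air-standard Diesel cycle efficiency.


r^(k-1) = 2.3301
rc^k = 4.2690
eta = 0.4746 = 47.4597%

47.4597%


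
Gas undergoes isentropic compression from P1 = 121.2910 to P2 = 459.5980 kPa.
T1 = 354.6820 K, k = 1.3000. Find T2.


(k-1)/k = 0.2308
(P2/P1)^exp = 1.3599
T2 = 354.6820 * 1.3599 = 482.3370 K

482.3370 K


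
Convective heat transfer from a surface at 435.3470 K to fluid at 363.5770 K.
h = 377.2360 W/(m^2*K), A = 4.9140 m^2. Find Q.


dT = 71.7700 K
Q = 377.2360 * 4.9140 * 71.7700 = 133042.7550 W

133042.7550 W


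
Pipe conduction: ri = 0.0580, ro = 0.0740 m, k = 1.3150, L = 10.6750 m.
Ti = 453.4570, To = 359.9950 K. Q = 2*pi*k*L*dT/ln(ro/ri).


dT = 93.4620 K
ln(ro/ri) = 0.2436
Q = 2*pi*1.3150*10.6750*93.4620 / 0.2436 = 33837.0056 W

33837.0056 W


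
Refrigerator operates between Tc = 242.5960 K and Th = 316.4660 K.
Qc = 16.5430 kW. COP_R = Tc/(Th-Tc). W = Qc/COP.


COP = 242.5960 / 73.8700 = 3.2841
W = 16.5430 / 3.2841 = 5.0373 kW

COP = 3.2841, W = 5.0373 kW


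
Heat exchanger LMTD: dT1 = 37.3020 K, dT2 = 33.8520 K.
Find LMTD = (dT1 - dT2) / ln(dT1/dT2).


dT1/dT2 = 1.1019
ln(dT1/dT2) = 0.0970
LMTD = 3.4500 / 0.0970 = 35.5491 K

35.5491 K


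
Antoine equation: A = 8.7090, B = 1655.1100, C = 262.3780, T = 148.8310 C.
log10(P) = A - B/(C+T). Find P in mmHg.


C+T = 411.2090
B/(C+T) = 4.0250
log10(P) = 8.7090 - 4.0250 = 4.6840
P = 10^4.6840 = 48307.5640 mmHg

48307.5640 mmHg


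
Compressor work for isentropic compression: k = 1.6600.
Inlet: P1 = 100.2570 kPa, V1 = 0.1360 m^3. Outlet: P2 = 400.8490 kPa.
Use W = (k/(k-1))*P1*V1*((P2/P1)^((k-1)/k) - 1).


(k-1)/k = 0.3976
(P2/P1)^exp = 1.7350
W = 2.5152 * 100.2570 * 0.1360 * (1.7350 - 1) = 25.2056 kJ

25.2056 kJ


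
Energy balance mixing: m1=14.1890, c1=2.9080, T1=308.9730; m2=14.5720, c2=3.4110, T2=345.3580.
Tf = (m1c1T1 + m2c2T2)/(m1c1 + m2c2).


num = 29914.7752
den = 90.9667
Tf = 328.8541 K

328.8541 K


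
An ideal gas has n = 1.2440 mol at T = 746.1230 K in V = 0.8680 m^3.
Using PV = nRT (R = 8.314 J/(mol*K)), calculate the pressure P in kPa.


P = nRT/V = 1.2440 * 8.314 * 746.1230 / 0.8680
= 7716.8637 / 0.8680 = 8890.3959 Pa = 8.8904 kPa

8.8904 kPa


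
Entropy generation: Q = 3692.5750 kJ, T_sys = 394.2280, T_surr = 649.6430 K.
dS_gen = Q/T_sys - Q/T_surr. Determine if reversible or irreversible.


dS_sys = 3692.5750/394.2280 = 9.3666 kJ/K
dS_surr = -3692.5750/649.6430 = -5.6840 kJ/K
dS_gen = 9.3666 - 5.6840 = 3.6826 kJ/K (irreversible)

dS_gen = 3.6826 kJ/K, irreversible


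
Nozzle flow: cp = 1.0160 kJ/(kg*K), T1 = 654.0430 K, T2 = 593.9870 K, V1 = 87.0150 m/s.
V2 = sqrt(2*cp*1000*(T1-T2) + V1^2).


dT = 60.0560 K
2*cp*1000*dT = 122033.7920
V1^2 = 7571.6102
V2 = sqrt(129605.4022) = 360.0075 m/s

360.0075 m/s


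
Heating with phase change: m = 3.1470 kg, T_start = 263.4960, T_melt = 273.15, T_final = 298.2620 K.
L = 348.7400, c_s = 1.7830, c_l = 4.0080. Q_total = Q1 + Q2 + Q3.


Q1 (sensible, solid) = 3.1470 * 1.7830 * 9.6540 = 54.1696 kJ
Q2 (latent) = 3.1470 * 348.7400 = 1097.4848 kJ
Q3 (sensible, liquid) = 3.1470 * 4.0080 * 25.1120 = 316.7421 kJ
Q_total = 1468.3964 kJ

1468.3964 kJ


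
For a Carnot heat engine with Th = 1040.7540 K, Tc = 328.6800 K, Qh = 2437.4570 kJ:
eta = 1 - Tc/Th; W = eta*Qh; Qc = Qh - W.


eta = 1 - 328.6800/1040.7540 = 0.6842
W = 0.6842 * 2437.4570 = 1667.6849 kJ
Qc = 2437.4570 - 1667.6849 = 769.7721 kJ

eta = 68.4191%, W = 1667.6849 kJ, Qc = 769.7721 kJ


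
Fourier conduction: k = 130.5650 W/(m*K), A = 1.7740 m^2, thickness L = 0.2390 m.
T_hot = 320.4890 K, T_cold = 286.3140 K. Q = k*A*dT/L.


dT = 34.1750 K
Q = 130.5650 * 1.7740 * 34.1750 / 0.2390 = 33120.0521 W

33120.0521 W


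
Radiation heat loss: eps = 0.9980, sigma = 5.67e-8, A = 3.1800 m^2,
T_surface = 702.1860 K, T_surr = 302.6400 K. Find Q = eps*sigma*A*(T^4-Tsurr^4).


T^4 = 2.4311e+11
Tsurr^4 = 8.3889e+09
Q = 0.9980 * 5.67e-8 * 3.1800 * 2.3472e+11 = 42237.5669 W

42237.5669 W


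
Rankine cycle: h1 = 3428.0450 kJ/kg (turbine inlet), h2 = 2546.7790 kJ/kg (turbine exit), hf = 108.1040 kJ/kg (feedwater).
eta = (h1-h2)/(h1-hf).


W = 881.2660 kJ/kg
Q_in = 3319.9410 kJ/kg
eta = 0.2654 = 26.5446%

eta = 26.5446%


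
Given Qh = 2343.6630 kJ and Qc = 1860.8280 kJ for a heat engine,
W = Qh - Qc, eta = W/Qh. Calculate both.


W = 2343.6630 - 1860.8280 = 482.8350 kJ
eta = 482.8350 / 2343.6630 = 0.2060 = 20.6017%

W = 482.8350 kJ, eta = 20.6017%


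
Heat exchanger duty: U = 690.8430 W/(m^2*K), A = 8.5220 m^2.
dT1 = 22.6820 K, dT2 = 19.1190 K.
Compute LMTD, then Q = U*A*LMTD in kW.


LMTD = 20.8498 K
Q = 690.8430 * 8.5220 * 20.8498 = 122750.2738 W = 122.7503 kW

122.7503 kW


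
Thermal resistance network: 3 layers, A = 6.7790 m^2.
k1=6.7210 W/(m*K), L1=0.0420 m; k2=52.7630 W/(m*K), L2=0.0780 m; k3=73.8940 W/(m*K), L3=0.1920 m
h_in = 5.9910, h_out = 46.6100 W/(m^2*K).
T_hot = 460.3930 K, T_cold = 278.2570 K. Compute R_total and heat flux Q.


R_conv_in = 1/(5.9910*6.7790) = 0.0246
R_1 = 0.0420/(6.7210*6.7790) = 0.0009
R_2 = 0.0780/(52.7630*6.7790) = 0.0002
R_3 = 0.1920/(73.8940*6.7790) = 0.0004
R_conv_out = 1/(46.6100*6.7790) = 0.0032
R_total = 0.0293 K/W
Q = 182.1360 / 0.0293 = 6213.9725 W

R_total = 0.0293 K/W, Q = 6213.9725 W


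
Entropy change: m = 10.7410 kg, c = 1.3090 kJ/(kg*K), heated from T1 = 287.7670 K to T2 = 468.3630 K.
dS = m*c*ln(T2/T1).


T2/T1 = 1.6276
ln(T2/T1) = 0.4871
dS = 10.7410 * 1.3090 * 0.4871 = 6.8485 kJ/K

6.8485 kJ/K


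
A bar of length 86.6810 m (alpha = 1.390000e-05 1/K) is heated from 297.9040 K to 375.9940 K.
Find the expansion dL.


dT = 78.0900 K
dL = 1.390000e-05 * 86.6810 * 78.0900 = 0.094088 m
L_final = 86.775088 m

dL = 0.094088 m


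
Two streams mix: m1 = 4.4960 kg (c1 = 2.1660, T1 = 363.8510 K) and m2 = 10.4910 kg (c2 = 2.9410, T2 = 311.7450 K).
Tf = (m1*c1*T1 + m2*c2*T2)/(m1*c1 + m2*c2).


num = 13161.8932
den = 40.5924
Tf = 324.2455 K

324.2455 K


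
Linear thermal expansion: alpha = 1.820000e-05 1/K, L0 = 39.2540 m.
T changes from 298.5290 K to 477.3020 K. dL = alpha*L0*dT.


dT = 178.7730 K
dL = 1.820000e-05 * 39.2540 * 178.7730 = 0.127720 m
L_final = 39.381720 m

dL = 0.127720 m


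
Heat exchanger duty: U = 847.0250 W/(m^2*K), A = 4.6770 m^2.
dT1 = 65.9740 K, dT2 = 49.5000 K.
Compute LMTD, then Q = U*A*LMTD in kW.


LMTD = 57.3431 K
Q = 847.0250 * 4.6770 * 57.3431 = 227166.9204 W = 227.1669 kW

227.1669 kW


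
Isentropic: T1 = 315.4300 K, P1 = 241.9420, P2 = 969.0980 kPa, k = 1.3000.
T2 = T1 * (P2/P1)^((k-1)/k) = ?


(k-1)/k = 0.2308
(P2/P1)^exp = 1.3774
T2 = 315.4300 * 1.3774 = 434.4878 K

434.4878 K


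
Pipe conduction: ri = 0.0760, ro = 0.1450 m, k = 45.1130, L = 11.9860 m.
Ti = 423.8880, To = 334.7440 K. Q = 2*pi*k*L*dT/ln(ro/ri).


dT = 89.1440 K
ln(ro/ri) = 0.6460
Q = 2*pi*45.1130*11.9860*89.1440 / 0.6460 = 468829.7683 W

468829.7683 W


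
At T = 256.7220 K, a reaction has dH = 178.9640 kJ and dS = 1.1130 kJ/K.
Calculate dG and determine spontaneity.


T*dS = 256.7220 * 1.1130 = 285.7316 kJ
dG = 178.9640 - 285.7316 = -106.7676 kJ (spontaneous)

dG = -106.7676 kJ, spontaneous


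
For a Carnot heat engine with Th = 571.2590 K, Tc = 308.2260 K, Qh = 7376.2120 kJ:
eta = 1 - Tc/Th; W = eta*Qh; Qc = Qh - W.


eta = 1 - 308.2260/571.2590 = 0.4604
W = 0.4604 * 7376.2120 = 3396.3354 kJ
Qc = 7376.2120 - 3396.3354 = 3979.8766 kJ

eta = 46.0444%, W = 3396.3354 kJ, Qc = 3979.8766 kJ


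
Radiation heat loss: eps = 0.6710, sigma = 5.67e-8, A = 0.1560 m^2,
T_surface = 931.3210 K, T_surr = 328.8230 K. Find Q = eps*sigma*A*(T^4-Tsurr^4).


T^4 = 7.5231e+11
Tsurr^4 = 1.1691e+10
Q = 0.6710 * 5.67e-8 * 0.1560 * 7.4062e+11 = 4395.6776 W

4395.6776 W


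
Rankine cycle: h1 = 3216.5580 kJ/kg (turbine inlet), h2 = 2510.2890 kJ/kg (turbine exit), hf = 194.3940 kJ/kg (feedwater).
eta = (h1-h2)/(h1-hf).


W = 706.2690 kJ/kg
Q_in = 3022.1640 kJ/kg
eta = 0.2337 = 23.3696%

eta = 23.3696%


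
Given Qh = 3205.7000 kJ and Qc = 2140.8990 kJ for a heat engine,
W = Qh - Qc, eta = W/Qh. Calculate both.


W = 3205.7000 - 2140.8990 = 1064.8010 kJ
eta = 1064.8010 / 3205.7000 = 0.3322 = 33.2159%

W = 1064.8010 kJ, eta = 33.2159%


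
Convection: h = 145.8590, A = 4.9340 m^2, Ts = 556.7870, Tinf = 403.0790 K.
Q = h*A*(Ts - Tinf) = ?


dT = 153.7080 K
Q = 145.8590 * 4.9340 * 153.7080 = 110618.7760 W

110618.7760 W


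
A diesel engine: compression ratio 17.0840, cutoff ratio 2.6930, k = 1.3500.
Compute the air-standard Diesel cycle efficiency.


r^(k-1) = 2.7003
rc^k = 3.8091
eta = 0.5448 = 54.4838%

54.4838%


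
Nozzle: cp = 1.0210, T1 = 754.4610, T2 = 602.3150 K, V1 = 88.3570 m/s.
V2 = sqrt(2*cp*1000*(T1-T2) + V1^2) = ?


dT = 152.1460 K
2*cp*1000*dT = 310682.1320
V1^2 = 7806.9594
V2 = sqrt(318489.0914) = 564.3484 m/s

564.3484 m/s


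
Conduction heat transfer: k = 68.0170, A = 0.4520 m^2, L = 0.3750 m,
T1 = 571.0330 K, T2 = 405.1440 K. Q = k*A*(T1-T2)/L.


dT = 165.8890 K
Q = 68.0170 * 0.4520 * 165.8890 / 0.3750 = 13600.1040 W

13600.1040 W


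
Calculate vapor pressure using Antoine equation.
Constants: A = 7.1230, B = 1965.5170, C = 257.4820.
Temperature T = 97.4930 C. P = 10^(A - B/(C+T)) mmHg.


C+T = 354.9750
B/(C+T) = 5.5371
log10(P) = 7.1230 - 5.5371 = 1.5859
P = 10^1.5859 = 38.5427 mmHg

38.5427 mmHg


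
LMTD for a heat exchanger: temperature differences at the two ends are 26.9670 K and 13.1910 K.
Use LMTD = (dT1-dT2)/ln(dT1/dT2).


dT1/dT2 = 2.0443
ln(dT1/dT2) = 0.7151
LMTD = 13.7760 / 0.7151 = 19.2650 K

19.2650 K


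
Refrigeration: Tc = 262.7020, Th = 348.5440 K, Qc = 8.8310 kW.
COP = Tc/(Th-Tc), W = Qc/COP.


COP = 262.7020 / 85.8420 = 3.0603
W = 8.8310 / 3.0603 = 2.8857 kW

COP = 3.0603, W = 2.8857 kW


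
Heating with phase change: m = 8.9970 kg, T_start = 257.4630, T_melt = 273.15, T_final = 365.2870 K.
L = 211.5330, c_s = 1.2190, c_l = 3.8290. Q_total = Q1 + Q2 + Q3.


Q1 (sensible, solid) = 8.9970 * 1.2190 * 15.6870 = 172.0447 kJ
Q2 (latent) = 8.9970 * 211.5330 = 1903.1624 kJ
Q3 (sensible, liquid) = 8.9970 * 3.8290 * 92.1370 = 3174.0748 kJ
Q_total = 5249.2819 kJ

5249.2819 kJ


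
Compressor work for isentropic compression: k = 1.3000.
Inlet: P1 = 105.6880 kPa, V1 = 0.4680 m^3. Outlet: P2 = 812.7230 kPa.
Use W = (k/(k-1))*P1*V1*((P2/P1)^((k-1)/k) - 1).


(k-1)/k = 0.2308
(P2/P1)^exp = 1.6012
W = 4.3333 * 105.6880 * 0.4680 * (1.6012 - 1) = 128.8558 kJ

128.8558 kJ


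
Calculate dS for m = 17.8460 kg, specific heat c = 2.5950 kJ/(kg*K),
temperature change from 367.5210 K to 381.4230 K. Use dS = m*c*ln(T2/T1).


T2/T1 = 1.0378
ln(T2/T1) = 0.0371
dS = 17.8460 * 2.5950 * 0.0371 = 1.7194 kJ/K

1.7194 kJ/K


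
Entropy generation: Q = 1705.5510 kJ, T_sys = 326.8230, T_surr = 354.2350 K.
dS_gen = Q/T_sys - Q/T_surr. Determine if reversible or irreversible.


dS_sys = 1705.5510/326.8230 = 5.2186 kJ/K
dS_surr = -1705.5510/354.2350 = -4.8147 kJ/K
dS_gen = 5.2186 - 4.8147 = 0.4038 kJ/K (irreversible)

dS_gen = 0.4038 kJ/K, irreversible


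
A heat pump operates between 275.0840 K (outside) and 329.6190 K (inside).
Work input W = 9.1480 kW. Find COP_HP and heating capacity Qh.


COP = 329.6190 / 54.5350 = 6.0442
Qh = 6.0442 * 9.1480 = 55.2921 kW

COP = 6.0442, Qh = 55.2921 kW


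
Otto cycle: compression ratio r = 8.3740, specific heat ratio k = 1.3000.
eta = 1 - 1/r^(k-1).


r^(k-1) = 1.8918
eta = 1 - 1/1.8918 = 0.4714 = 47.1409%

47.1409%


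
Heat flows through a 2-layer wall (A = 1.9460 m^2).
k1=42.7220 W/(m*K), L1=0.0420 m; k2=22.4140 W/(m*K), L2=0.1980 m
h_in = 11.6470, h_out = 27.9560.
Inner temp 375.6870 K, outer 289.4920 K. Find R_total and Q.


R_conv_in = 1/(11.6470*1.9460) = 0.0441
R_1 = 0.0420/(42.7220*1.9460) = 0.0005
R_2 = 0.1980/(22.4140*1.9460) = 0.0045
R_conv_out = 1/(27.9560*1.9460) = 0.0184
R_total = 0.0675 K/W
Q = 86.1950 / 0.0675 = 1276.0752 W

R_total = 0.0675 K/W, Q = 1276.0752 W


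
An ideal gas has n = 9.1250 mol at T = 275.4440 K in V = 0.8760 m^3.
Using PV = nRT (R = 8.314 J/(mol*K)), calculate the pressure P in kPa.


P = nRT/V = 9.1250 * 8.314 * 275.4440 / 0.8760
= 20896.6279 / 0.8760 = 23854.5981 Pa = 23.8546 kPa

23.8546 kPa


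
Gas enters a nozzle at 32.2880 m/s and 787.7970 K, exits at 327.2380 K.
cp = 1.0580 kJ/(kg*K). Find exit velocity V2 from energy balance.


dT = 460.5590 K
2*cp*1000*dT = 974542.8440
V1^2 = 1042.5149
V2 = sqrt(975585.3589) = 987.7172 m/s

987.7172 m/s


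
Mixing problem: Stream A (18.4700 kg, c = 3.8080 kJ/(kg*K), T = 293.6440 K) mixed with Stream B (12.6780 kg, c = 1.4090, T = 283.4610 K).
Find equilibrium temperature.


num = 25716.6361
den = 88.1971
Tf = 291.5816 K

291.5816 K


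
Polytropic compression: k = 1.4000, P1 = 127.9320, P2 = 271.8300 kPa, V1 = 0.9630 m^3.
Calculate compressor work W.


(k-1)/k = 0.2857
(P2/P1)^exp = 1.2403
W = 3.5000 * 127.9320 * 0.9630 * (1.2403 - 1) = 103.6072 kJ

103.6072 kJ


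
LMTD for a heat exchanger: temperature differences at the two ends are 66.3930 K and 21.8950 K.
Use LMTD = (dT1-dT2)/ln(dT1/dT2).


dT1/dT2 = 3.0323
ln(dT1/dT2) = 1.1093
LMTD = 44.4980 / 1.1093 = 40.1124 K

40.1124 K


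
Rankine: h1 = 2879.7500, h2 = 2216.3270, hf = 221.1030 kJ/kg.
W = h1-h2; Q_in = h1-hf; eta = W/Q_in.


W = 663.4230 kJ/kg
Q_in = 2658.6470 kJ/kg
eta = 0.2495 = 24.9534%

eta = 24.9534%


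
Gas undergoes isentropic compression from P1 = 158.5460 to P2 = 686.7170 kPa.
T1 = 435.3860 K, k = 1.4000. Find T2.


(k-1)/k = 0.2857
(P2/P1)^exp = 1.5202
T2 = 435.3860 * 1.5202 = 661.8607 K

661.8607 K


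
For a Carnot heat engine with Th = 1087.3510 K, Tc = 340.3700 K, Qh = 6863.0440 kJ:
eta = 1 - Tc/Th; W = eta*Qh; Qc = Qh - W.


eta = 1 - 340.3700/1087.3510 = 0.6870
W = 0.6870 * 6863.0440 = 4714.7273 kJ
Qc = 6863.0440 - 4714.7273 = 2148.3167 kJ

eta = 68.6973%, W = 4714.7273 kJ, Qc = 2148.3167 kJ


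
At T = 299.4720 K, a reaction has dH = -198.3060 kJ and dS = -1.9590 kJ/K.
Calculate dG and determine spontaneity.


T*dS = 299.4720 * -1.9590 = -586.6656 kJ
dG = -198.3060 + 586.6656 = 388.3596 kJ (non-spontaneous)

dG = 388.3596 kJ, non-spontaneous


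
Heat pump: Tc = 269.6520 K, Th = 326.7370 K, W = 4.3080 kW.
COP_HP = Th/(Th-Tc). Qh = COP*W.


COP = 326.7370 / 57.0850 = 5.7237
Qh = 5.7237 * 4.3080 = 24.6577 kW

COP = 5.7237, Qh = 24.6577 kW


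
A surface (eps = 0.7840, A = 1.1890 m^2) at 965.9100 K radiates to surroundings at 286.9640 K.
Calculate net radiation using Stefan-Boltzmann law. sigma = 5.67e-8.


T^4 = 8.7046e+11
Tsurr^4 = 6.7812e+09
Q = 0.7840 * 5.67e-8 * 1.1890 * 8.6367e+11 = 45648.9744 W

45648.9744 W


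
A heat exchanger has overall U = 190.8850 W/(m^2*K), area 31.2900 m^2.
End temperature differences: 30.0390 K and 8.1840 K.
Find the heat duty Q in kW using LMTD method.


LMTD = 16.8075 K
Q = 190.8850 * 31.2900 * 16.8075 = 100387.4526 W = 100.3875 kW

100.3875 kW


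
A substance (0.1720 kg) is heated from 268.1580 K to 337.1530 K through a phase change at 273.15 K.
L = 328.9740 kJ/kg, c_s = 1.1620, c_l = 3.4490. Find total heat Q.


Q1 (sensible, solid) = 0.1720 * 1.1620 * 4.9920 = 0.9977 kJ
Q2 (latent) = 0.1720 * 328.9740 = 56.5835 kJ
Q3 (sensible, liquid) = 0.1720 * 3.4490 * 64.0030 = 37.9684 kJ
Q_total = 95.5496 kJ

95.5496 kJ


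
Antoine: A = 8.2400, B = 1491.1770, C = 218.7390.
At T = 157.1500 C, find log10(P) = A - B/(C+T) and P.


C+T = 375.8890
B/(C+T) = 3.9671
log10(P) = 8.2400 - 3.9671 = 4.2729
P = 10^4.2729 = 18747.0352 mmHg

18747.0352 mmHg


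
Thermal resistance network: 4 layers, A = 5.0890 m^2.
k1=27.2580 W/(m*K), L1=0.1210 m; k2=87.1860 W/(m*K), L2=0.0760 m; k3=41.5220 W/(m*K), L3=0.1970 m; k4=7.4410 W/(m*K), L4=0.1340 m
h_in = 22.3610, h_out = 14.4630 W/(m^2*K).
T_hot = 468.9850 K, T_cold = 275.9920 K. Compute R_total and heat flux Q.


R_conv_in = 1/(22.3610*5.0890) = 0.0088
R_1 = 0.1210/(27.2580*5.0890) = 0.0009
R_2 = 0.0760/(87.1860*5.0890) = 0.0002
R_3 = 0.1970/(41.5220*5.0890) = 0.0009
R_4 = 0.1340/(7.4410*5.0890) = 0.0035
R_conv_out = 1/(14.4630*5.0890) = 0.0136
R_total = 0.0279 K/W
Q = 192.9930 / 0.0279 = 6920.0833 W

R_total = 0.0279 K/W, Q = 6920.0833 W


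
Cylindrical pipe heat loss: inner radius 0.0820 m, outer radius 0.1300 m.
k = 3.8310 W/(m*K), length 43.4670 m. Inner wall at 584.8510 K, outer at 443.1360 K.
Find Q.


dT = 141.7150 K
ln(ro/ri) = 0.4608
Q = 2*pi*3.8310*43.4670*141.7150 / 0.4608 = 321766.4135 W

321766.4135 W


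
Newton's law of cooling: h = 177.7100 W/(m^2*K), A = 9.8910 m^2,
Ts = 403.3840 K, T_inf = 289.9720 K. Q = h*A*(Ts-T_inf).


dT = 113.4120 K
Q = 177.7100 * 9.8910 * 113.4120 = 199347.6305 W

199347.6305 W


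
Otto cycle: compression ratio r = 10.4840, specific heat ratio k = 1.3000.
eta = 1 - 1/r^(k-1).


r^(k-1) = 2.0238
eta = 1 - 1/2.0238 = 0.5059 = 50.5869%

50.5869%


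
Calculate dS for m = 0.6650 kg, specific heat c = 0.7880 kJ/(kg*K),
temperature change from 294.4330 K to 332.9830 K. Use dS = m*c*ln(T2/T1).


T2/T1 = 1.1309
ln(T2/T1) = 0.1230
dS = 0.6650 * 0.7880 * 0.1230 = 0.0645 kJ/K

0.0645 kJ/K


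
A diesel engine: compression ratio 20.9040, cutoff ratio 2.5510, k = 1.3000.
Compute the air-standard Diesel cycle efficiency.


r^(k-1) = 2.4893
rc^k = 3.3785
eta = 0.5261 = 52.6109%

52.6109%


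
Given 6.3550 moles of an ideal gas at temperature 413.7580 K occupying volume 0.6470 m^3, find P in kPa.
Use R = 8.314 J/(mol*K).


P = nRT/V = 6.3550 * 8.314 * 413.7580 / 0.6470
= 21861.0984 / 0.6470 = 33788.4056 Pa = 33.7884 kPa

33.7884 kPa


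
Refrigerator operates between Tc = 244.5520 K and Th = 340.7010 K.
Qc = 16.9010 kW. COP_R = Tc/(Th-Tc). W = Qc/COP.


COP = 244.5520 / 96.1490 = 2.5435
W = 16.9010 / 2.5435 = 6.6449 kW

COP = 2.5435, W = 6.6449 kW


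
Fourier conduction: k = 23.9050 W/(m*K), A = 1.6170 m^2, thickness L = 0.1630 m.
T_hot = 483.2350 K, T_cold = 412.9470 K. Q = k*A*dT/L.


dT = 70.2880 K
Q = 23.9050 * 1.6170 * 70.2880 / 0.1630 = 16668.3400 W

16668.3400 W


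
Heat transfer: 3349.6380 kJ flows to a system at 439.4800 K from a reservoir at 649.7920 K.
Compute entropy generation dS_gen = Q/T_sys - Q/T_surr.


dS_sys = 3349.6380/439.4800 = 7.6218 kJ/K
dS_surr = -3349.6380/649.7920 = -5.1549 kJ/K
dS_gen = 7.6218 - 5.1549 = 2.4669 kJ/K (irreversible)

dS_gen = 2.4669 kJ/K, irreversible


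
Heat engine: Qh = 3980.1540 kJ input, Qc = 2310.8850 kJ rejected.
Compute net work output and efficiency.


W = 3980.1540 - 2310.8850 = 1669.2690 kJ
eta = 1669.2690 / 3980.1540 = 0.4194 = 41.9398%

W = 1669.2690 kJ, eta = 41.9398%


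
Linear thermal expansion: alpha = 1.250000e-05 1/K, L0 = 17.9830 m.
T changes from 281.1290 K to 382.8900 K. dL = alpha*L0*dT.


dT = 101.7610 K
dL = 1.250000e-05 * 17.9830 * 101.7610 = 0.022875 m
L_final = 18.005875 m

dL = 0.022875 m


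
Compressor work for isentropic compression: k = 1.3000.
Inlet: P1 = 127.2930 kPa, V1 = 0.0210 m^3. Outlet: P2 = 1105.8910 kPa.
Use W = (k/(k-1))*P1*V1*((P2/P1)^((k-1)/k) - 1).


(k-1)/k = 0.2308
(P2/P1)^exp = 1.6469
W = 4.3333 * 127.2930 * 0.0210 * (1.6469 - 1) = 7.4936 kJ

7.4936 kJ


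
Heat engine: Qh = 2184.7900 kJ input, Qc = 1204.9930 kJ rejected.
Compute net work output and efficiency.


W = 2184.7900 - 1204.9930 = 979.7970 kJ
eta = 979.7970 / 2184.7900 = 0.4485 = 44.8463%

W = 979.7970 kJ, eta = 44.8463%


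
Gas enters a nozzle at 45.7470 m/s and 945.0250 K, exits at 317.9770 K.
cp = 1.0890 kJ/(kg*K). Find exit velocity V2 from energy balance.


dT = 627.0480 K
2*cp*1000*dT = 1365710.5440
V1^2 = 2092.7880
V2 = sqrt(1367803.3320) = 1169.5312 m/s

1169.5312 m/s


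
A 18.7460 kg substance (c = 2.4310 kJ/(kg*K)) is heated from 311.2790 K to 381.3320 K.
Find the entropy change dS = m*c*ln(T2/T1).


T2/T1 = 1.2250
ln(T2/T1) = 0.2030
dS = 18.7460 * 2.4310 * 0.2030 = 9.2501 kJ/K

9.2501 kJ/K


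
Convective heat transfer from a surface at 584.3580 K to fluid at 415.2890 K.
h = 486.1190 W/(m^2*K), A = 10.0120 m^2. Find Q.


dT = 169.0690 K
Q = 486.1190 * 10.0120 * 169.0690 = 822862.7839 W

822862.7839 W


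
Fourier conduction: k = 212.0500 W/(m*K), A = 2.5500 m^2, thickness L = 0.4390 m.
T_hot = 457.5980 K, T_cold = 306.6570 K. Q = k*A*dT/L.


dT = 150.9410 K
Q = 212.0500 * 2.5500 * 150.9410 / 0.4390 = 185917.8806 W

185917.8806 W


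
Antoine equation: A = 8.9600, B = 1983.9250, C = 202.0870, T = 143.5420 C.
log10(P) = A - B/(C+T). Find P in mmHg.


C+T = 345.6290
B/(C+T) = 5.7400
log10(P) = 8.9600 - 5.7400 = 3.2200
P = 10^3.2200 = 1659.4262 mmHg

1659.4262 mmHg


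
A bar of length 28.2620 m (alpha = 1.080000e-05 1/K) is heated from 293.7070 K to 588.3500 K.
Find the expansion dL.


dT = 294.6430 K
dL = 1.080000e-05 * 28.2620 * 294.6430 = 0.089934 m
L_final = 28.351934 m

dL = 0.089934 m


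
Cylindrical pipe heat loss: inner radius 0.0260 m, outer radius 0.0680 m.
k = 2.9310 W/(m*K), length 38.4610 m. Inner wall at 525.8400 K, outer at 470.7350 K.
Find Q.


dT = 55.1050 K
ln(ro/ri) = 0.9614
Q = 2*pi*2.9310*38.4610*55.1050 / 0.9614 = 40597.3890 W

40597.3890 W


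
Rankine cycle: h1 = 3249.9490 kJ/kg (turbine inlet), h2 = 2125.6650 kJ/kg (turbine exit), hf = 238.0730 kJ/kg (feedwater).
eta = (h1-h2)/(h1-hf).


W = 1124.2840 kJ/kg
Q_in = 3011.8760 kJ/kg
eta = 0.3733 = 37.3284%

eta = 37.3284%


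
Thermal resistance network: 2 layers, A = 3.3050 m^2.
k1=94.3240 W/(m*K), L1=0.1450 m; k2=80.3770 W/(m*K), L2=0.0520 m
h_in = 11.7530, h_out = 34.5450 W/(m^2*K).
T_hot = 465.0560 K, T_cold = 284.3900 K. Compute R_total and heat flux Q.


R_conv_in = 1/(11.7530*3.3050) = 0.0257
R_1 = 0.1450/(94.3240*3.3050) = 0.0005
R_2 = 0.0520/(80.3770*3.3050) = 0.0002
R_conv_out = 1/(34.5450*3.3050) = 0.0088
R_total = 0.0352 K/W
Q = 180.6660 / 0.0352 = 5137.8293 W

R_total = 0.0352 K/W, Q = 5137.8293 W


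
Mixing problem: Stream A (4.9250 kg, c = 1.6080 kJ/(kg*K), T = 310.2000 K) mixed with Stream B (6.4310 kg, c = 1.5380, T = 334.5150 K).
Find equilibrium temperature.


num = 5765.2449
den = 17.8103
Tf = 323.7033 K

323.7033 K


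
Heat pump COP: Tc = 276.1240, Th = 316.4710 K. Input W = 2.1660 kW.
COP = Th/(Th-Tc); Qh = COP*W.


COP = 316.4710 / 40.3470 = 7.8437
Qh = 7.8437 * 2.1660 = 16.9895 kW

COP = 7.8437, Qh = 16.9895 kW


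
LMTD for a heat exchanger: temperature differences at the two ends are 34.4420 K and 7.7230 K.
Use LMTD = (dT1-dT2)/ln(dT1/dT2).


dT1/dT2 = 4.4597
ln(dT1/dT2) = 1.4951
LMTD = 26.7190 / 1.4951 = 17.8714 K

17.8714 K


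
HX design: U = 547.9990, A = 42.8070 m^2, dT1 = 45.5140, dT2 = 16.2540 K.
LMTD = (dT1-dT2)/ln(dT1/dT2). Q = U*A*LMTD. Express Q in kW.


LMTD = 28.4166 K
Q = 547.9990 * 42.8070 * 28.4166 = 666601.3782 W = 666.6014 kW

666.6014 kW


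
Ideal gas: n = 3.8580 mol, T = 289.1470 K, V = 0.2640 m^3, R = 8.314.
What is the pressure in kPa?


P = nRT/V = 3.8580 * 8.314 * 289.1470 / 0.2640
= 9274.5092 / 0.2640 = 35130.7165 Pa = 35.1307 kPa

35.1307 kPa


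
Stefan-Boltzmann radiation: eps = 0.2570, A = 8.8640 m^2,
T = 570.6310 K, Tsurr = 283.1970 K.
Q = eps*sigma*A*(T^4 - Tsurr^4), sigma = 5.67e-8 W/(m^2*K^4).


T^4 = 1.0603e+11
Tsurr^4 = 6.4321e+09
Q = 0.2570 * 5.67e-8 * 8.8640 * 9.9596e+10 = 12864.3606 W

12864.3606 W


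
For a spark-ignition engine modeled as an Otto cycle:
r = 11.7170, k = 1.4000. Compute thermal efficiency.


r^(k-1) = 2.6762
eta = 1 - 1/2.6762 = 0.6263 = 62.6343%

62.6343%


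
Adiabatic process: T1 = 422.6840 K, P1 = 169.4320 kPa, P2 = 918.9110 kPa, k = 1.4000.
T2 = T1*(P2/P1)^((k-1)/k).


(k-1)/k = 0.2857
(P2/P1)^exp = 1.6210
T2 = 422.6840 * 1.6210 = 685.1877 K

685.1877 K


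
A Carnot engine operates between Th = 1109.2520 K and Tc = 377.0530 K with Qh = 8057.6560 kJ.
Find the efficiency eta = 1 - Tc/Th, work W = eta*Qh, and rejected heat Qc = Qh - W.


eta = 1 - 377.0530/1109.2520 = 0.6601
W = 0.6601 * 8057.6560 = 5318.7262 kJ
Qc = 8057.6560 - 5318.7262 = 2738.9298 kJ

eta = 66.0084%, W = 5318.7262 kJ, Qc = 2738.9298 kJ


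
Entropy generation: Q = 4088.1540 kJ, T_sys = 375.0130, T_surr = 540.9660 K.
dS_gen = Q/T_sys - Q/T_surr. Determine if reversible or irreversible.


dS_sys = 4088.1540/375.0130 = 10.9014 kJ/K
dS_surr = -4088.1540/540.9660 = -7.5571 kJ/K
dS_gen = 10.9014 - 7.5571 = 3.3442 kJ/K (irreversible)

dS_gen = 3.3442 kJ/K, irreversible


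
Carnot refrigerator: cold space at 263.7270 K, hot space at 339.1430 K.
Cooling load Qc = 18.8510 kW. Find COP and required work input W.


COP = 263.7270 / 75.4160 = 3.4970
W = 18.8510 / 3.4970 = 5.3907 kW

COP = 3.4970, W = 5.3907 kW


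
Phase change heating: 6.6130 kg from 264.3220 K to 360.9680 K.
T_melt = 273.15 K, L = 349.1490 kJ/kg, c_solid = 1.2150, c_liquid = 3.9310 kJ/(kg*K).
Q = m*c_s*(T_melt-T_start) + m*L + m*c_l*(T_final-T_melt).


Q1 (sensible, solid) = 6.6130 * 1.2150 * 8.8280 = 70.9312 kJ
Q2 (latent) = 6.6130 * 349.1490 = 2308.9223 kJ
Q3 (sensible, liquid) = 6.6130 * 3.9310 * 87.8180 = 2282.8906 kJ
Q_total = 4662.7442 kJ

4662.7442 kJ


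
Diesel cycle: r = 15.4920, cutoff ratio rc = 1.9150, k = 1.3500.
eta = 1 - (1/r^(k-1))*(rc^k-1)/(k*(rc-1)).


r^(k-1) = 2.6094
rc^k = 2.4040
eta = 0.5644 = 56.4425%

56.4425%


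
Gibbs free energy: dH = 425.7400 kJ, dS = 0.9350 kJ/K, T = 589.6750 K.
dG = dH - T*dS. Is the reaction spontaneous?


T*dS = 589.6750 * 0.9350 = 551.3461 kJ
dG = 425.7400 - 551.3461 = -125.6061 kJ (spontaneous)

dG = -125.6061 kJ, spontaneous


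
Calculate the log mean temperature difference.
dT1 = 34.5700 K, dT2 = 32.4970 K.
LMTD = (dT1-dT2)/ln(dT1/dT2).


dT1/dT2 = 1.0638
ln(dT1/dT2) = 0.0618
LMTD = 2.0730 / 0.0618 = 33.5228 K

33.5228 K


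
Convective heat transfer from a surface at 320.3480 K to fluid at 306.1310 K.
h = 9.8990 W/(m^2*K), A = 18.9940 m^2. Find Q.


dT = 14.2170 K
Q = 9.8990 * 18.9940 * 14.2170 = 2673.1032 W

2673.1032 W


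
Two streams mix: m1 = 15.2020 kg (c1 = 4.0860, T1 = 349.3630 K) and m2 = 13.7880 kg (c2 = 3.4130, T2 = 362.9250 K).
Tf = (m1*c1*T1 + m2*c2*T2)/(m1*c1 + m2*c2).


num = 38779.4985
den = 109.1738
Tf = 355.2088 K

355.2088 K


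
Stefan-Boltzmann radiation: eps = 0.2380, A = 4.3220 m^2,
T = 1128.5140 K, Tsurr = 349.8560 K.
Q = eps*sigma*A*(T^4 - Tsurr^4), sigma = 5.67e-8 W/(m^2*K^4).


T^4 = 1.6219e+12
Tsurr^4 = 1.4982e+10
Q = 0.2380 * 5.67e-8 * 4.3220 * 1.6069e+12 = 93722.1788 W

93722.1788 W


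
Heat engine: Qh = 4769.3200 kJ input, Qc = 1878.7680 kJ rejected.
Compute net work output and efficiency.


W = 4769.3200 - 1878.7680 = 2890.5520 kJ
eta = 2890.5520 / 4769.3200 = 0.6061 = 60.6072%

W = 2890.5520 kJ, eta = 60.6072%


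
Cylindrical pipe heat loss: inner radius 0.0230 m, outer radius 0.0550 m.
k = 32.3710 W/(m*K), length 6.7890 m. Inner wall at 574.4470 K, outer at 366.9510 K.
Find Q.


dT = 207.4960 K
ln(ro/ri) = 0.8718
Q = 2*pi*32.3710*6.7890*207.4960 / 0.8718 = 328636.0823 W

328636.0823 W


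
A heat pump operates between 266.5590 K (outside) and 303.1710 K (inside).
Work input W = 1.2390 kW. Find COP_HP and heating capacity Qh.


COP = 303.1710 / 36.6120 = 8.2806
Qh = 8.2806 * 1.2390 = 10.2597 kW

COP = 8.2806, Qh = 10.2597 kW


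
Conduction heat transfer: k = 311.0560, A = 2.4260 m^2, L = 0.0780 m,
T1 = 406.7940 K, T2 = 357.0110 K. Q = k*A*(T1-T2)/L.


dT = 49.7830 K
Q = 311.0560 * 2.4260 * 49.7830 / 0.0780 = 481632.5623 W

481632.5623 W


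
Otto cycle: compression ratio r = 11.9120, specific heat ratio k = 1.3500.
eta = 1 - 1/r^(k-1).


r^(k-1) = 2.3801
eta = 1 - 1/2.3801 = 0.5798 = 57.9849%

57.9849%


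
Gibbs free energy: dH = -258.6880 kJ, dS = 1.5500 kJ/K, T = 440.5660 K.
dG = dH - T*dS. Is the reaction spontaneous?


T*dS = 440.5660 * 1.5500 = 682.8773 kJ
dG = -258.6880 - 682.8773 = -941.5653 kJ (spontaneous)

dG = -941.5653 kJ, spontaneous


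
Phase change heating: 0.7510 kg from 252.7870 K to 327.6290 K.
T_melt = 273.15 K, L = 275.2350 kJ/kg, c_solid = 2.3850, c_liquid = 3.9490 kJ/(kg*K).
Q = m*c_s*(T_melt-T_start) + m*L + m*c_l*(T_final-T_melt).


Q1 (sensible, solid) = 0.7510 * 2.3850 * 20.3630 = 36.4729 kJ
Q2 (latent) = 0.7510 * 275.2350 = 206.7015 kJ
Q3 (sensible, liquid) = 0.7510 * 3.9490 * 54.4790 = 161.5683 kJ
Q_total = 404.7427 kJ

404.7427 kJ


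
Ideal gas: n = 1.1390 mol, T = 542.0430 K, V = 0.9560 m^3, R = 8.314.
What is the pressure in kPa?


P = nRT/V = 1.1390 * 8.314 * 542.0430 / 0.9560
= 5132.9553 / 0.9560 = 5369.2001 Pa = 5.3692 kPa

5.3692 kPa


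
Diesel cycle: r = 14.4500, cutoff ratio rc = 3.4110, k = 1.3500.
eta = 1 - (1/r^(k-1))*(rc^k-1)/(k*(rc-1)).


r^(k-1) = 2.5466
rc^k = 5.2407
eta = 0.4884 = 48.8372%

48.8372%


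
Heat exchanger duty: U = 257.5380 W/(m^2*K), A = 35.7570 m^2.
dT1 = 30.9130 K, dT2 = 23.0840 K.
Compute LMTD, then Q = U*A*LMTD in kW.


LMTD = 26.8082 K
Q = 257.5380 * 35.7570 * 26.8082 = 246871.3562 W = 246.8714 kW

246.8714 kW


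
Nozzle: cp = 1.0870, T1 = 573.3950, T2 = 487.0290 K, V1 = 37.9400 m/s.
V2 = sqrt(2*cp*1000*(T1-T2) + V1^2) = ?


dT = 86.3660 K
2*cp*1000*dT = 187759.6840
V1^2 = 1439.4436
V2 = sqrt(189199.1276) = 434.9703 m/s

434.9703 m/s


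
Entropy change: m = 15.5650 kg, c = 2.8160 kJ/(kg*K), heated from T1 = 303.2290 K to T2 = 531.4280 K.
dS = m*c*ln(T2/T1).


T2/T1 = 1.7526
ln(T2/T1) = 0.5611
dS = 15.5650 * 2.8160 * 0.5611 = 24.5927 kJ/K

24.5927 kJ/K
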